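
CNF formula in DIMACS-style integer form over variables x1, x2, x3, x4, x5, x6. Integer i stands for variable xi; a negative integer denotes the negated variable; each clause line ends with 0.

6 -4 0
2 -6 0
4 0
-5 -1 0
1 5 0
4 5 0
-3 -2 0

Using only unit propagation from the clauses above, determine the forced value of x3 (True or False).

(x4) stands alone — x4 = True.
(~x4 | x6): since x4 = True, the clause reduces to (x6). x6 = True.
From (x2 | ~x6) and x6 = True: x2 = True.
In (~x2 | ~x3), ~x2 is now false; ~x3 must hold, so x3 = False.

False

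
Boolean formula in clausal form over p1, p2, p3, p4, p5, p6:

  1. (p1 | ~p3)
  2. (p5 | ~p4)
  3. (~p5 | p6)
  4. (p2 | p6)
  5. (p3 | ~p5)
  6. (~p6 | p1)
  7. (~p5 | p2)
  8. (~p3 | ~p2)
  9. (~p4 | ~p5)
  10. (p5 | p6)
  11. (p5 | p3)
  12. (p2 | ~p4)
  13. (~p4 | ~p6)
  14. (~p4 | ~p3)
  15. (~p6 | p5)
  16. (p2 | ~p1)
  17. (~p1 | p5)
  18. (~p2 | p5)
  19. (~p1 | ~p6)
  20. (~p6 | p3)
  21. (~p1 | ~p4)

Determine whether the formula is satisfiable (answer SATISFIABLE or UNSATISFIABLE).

p5 = True:
  propagation gives p6=True, p3=True, p1=True; an empty clause results — contradiction.
p5 = False:
  propagation gives p4=False, p6=True; an empty clause results — contradiction.
Every branch closes, so no satisfying assignment exists.

UNSATISFIABLE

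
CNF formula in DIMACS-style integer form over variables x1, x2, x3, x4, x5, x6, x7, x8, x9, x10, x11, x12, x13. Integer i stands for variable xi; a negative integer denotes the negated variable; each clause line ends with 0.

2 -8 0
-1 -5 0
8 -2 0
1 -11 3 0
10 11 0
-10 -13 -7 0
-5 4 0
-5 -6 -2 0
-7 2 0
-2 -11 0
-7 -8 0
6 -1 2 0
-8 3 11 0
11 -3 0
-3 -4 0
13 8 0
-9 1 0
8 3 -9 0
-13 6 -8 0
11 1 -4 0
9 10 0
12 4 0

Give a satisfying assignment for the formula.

x1=1  x2=0  x3=1  x4=0  x5=0  x6=1  x7=0  x8=0  x9=1  x10=0  x11=1  x12=1  x13=1

Pure literal: x5 appears only negated; assign x5 = False.
Pure literal: x7 appears only negated; assign x7 = False.
Try x1 = True.
The remaining clauses are satisfied by x2 = False, x3 = True, x4 = False, x6 = True, x8 = False, x9 = True, x10 = False, x11 = True, x12 = True, x13 = True.
Every clause has at least one true literal under this assignment.
Check each clause:
  1. (x2 | ~x8) — ~x8 is true.
  2. (~x1 | ~x5) — ~x5 is true.
  3. (x8 | ~x2) — ~x2 is true.
  4. (x1 | x3 | ~x11) — x1 is true.
  5. (x11 | x10) — x11 is true.
  6. (~x13 | ~x10 | ~x7) — ~x7 is true.
  7. (~x5 | x4) — ~x5 is true.
  8. (~x5 | ~x6 | ~x2) — ~x5 is true.
  9. (~x7 | x2) — ~x7 is true.
  10. (~x2 | ~x11) — ~x2 is true.
  11. (~x7 | ~x8) — ~x8 is true.
  12. (x6 | x2 | ~x1) — x6 is true.
  13. (x11 | ~x8 | x3) — x3 is true.
  14. (~x3 | x11) — x11 is true.
  15. (~x3 | ~x4) — ~x4 is true.
  16. (x8 | x13) — x13 is true.
  17. (~x9 | x1) — x1 is true.
  18. (x8 | x3 | ~x9) — x3 is true.
  19. (~x13 | ~x8 | x6) — ~x8 is true.
  20. (x11 | x1 | ~x4) — x1 is true.
  21. (x9 | x10) — x9 is true.
  22. (x4 | x12) — x12 is true.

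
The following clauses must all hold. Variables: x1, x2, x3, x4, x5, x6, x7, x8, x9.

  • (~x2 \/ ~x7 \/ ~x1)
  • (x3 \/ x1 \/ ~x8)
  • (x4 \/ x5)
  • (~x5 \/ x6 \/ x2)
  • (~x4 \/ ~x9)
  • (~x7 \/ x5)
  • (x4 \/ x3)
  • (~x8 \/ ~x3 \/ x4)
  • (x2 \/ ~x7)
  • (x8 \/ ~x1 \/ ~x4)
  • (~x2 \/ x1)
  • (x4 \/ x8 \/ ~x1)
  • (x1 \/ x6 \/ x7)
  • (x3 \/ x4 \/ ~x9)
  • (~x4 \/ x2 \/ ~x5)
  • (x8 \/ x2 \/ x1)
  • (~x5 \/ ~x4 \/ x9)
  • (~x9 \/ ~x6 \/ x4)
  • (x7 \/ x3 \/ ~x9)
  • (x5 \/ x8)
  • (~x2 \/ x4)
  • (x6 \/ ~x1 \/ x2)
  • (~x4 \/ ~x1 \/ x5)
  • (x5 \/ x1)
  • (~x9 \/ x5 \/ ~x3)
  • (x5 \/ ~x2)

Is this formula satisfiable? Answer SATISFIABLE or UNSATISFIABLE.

x4 = True:
  propagation gives x9=False, x5=False, x7=False, x8=True; an empty clause results — contradiction.
x4 = False:
  propagation gives x5=True, x3=True, x8=False, x1=False; an empty clause results — contradiction.
Every branch closes, so no satisfying assignment exists.

UNSATISFIABLE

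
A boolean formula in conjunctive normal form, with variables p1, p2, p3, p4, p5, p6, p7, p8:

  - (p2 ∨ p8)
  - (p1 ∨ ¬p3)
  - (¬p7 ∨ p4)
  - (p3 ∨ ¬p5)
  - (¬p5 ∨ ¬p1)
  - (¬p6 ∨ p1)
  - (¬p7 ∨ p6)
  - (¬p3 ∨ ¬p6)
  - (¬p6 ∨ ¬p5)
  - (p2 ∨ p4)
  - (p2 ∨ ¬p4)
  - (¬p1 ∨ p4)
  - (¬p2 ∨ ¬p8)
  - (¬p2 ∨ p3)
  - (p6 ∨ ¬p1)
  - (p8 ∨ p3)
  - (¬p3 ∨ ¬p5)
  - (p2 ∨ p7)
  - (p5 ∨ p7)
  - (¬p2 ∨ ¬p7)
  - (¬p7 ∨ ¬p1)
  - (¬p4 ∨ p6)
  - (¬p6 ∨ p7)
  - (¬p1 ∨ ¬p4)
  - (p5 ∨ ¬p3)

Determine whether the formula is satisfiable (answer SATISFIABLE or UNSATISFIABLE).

p1 = True:
  propagation gives p5=False, p4=True; an empty clause results — contradiction.
p1 = False:
  propagation gives p3=False, p5=False, p6=False, p7=False; an empty clause results — contradiction.
Every branch closes, so no satisfying assignment exists.

UNSATISFIABLE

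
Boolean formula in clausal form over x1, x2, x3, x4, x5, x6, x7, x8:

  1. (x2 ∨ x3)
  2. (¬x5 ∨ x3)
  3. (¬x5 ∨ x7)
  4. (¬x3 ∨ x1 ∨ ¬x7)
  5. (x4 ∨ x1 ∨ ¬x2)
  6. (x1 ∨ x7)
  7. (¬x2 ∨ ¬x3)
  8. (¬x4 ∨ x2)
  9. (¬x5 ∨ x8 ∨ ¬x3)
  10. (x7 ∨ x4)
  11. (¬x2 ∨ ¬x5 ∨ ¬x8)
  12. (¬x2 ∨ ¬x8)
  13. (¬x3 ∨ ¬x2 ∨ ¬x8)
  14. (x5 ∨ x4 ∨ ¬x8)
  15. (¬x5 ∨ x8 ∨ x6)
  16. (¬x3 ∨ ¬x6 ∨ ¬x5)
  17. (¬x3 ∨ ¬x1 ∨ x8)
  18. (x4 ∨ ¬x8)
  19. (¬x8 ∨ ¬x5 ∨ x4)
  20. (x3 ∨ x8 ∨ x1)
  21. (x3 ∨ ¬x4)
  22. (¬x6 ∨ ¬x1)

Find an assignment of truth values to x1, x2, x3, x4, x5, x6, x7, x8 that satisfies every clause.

Set x1 = True and propagate.
  then x6 is forced to False.
Branch on x2: take x2 = True.
  then x3 is forced to False.
  then x5 is forced to False.
  then x8 is forced to False.
  then x4 is forced to False.
  then x7 is forced to True.
Every clause has at least one true literal under this assignment.

x1 = T  x2 = T  x3 = F  x4 = F  x5 = F  x6 = F  x7 = T  x8 = F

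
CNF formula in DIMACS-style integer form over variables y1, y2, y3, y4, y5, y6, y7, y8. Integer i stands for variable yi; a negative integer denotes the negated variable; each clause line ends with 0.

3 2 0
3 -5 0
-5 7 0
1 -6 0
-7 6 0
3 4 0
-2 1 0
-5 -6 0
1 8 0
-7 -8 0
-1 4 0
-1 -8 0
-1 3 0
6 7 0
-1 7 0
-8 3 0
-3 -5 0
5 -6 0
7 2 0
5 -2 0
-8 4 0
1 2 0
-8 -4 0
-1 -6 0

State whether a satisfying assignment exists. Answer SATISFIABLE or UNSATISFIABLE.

UNSATISFIABLE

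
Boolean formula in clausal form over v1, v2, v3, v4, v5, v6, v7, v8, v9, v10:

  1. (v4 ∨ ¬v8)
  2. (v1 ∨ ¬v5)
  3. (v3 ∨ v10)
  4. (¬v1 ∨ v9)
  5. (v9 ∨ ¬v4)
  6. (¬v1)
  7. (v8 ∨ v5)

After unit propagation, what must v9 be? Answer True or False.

True

(¬v1) stands alone — v1 = False.
From (v1 ∨ ¬v5) and v1 = False: v5 = False.
In (v5 ∨ v8), v5 is now false; v8 must hold, so v8 = True.
(¬v8 ∨ v4): since v8 = True, the clause reduces to (v4). v4 = True.
(¬v4 ∨ v9): since v4 = True, the clause reduces to (v9). v9 = True.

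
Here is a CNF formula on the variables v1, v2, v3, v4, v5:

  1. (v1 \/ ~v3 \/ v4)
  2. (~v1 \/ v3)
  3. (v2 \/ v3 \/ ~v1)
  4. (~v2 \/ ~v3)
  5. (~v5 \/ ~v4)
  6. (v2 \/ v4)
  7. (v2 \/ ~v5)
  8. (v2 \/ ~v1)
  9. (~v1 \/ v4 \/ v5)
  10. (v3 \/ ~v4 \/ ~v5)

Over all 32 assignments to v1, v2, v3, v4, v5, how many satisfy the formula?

Satisfying assignments:
  v1=F v2=F v3=F v4=T v5=F
  v1=F v2=F v3=T v4=T v5=F
  v1=F v2=T v3=F v4=F v5=F
  v1=F v2=T v3=F v4=F v5=T
  v1=F v2=T v3=F v4=T v5=F
That's 5 in total.

5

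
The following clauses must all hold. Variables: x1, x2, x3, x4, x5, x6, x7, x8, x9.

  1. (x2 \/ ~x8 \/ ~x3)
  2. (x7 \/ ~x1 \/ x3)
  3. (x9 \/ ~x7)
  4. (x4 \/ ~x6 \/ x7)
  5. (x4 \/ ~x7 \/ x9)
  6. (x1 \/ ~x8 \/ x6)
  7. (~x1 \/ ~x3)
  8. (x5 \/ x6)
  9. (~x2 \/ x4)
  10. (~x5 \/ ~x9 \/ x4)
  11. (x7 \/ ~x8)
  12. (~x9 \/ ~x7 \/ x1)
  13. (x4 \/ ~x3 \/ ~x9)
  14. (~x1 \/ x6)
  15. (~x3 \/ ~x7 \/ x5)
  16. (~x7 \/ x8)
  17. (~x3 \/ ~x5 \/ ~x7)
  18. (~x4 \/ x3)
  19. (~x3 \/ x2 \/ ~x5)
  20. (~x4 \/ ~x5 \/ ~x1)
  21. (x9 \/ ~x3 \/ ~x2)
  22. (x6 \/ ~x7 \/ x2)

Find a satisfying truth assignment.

x1=False, x2=True, x3=True, x4=True, x5=False, x6=True, x7=False, x8=False, x9=True

Set x1 = False and propagate.
Set x2 = True and propagate.
  then x4 is forced to True.
  then x3 is forced to True.
  then x9 is forced to True.
  then x7 is forced to False.
  then x8 is forced to False.
Set x5 = False and propagate.
  then x6 is forced to True.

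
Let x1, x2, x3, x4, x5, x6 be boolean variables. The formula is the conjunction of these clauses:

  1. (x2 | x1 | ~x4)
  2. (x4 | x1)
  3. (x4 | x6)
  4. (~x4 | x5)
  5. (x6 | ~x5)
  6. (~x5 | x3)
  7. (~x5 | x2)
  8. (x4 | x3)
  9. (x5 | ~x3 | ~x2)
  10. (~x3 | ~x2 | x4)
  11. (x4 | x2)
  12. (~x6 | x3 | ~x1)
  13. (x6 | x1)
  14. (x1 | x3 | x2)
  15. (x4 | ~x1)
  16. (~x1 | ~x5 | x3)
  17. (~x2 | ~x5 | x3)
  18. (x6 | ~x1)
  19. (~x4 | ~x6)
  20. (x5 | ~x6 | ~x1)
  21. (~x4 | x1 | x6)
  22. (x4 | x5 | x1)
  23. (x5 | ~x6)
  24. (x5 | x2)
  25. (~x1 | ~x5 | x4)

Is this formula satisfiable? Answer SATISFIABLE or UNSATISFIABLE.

x1 = True:
  propagation gives x4=True, x5=True, x6=True; an empty clause results — contradiction.
x1 = False:
  propagation gives x4=True, x2=True, x5=True, x6=True; an empty clause results — contradiction.
Every branch closes, so no satisfying assignment exists.

UNSATISFIABLE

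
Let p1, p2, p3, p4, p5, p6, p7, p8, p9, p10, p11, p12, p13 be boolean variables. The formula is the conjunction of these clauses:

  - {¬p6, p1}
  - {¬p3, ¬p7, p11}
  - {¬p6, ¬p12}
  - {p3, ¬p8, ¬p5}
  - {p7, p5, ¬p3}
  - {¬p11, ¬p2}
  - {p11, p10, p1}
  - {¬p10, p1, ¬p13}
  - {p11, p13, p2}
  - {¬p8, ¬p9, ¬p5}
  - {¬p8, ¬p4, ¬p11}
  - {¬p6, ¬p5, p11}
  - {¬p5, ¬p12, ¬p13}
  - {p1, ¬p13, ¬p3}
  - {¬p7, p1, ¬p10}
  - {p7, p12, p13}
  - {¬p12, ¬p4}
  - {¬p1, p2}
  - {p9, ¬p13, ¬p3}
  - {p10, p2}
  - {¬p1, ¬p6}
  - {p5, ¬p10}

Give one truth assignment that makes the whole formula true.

p1 = True, p2 = True, p3 = True, p4 = False, p5 = True, p6 = False, p7 = False, p8 = True, p9 = False, p10 = False, p11 = False, p12 = True, p13 = False

Pure literal: p4 appears only negated; assign p4 = False.
p6 occurs only negated in the remaining clauses — set p6 = False.
Set p1 = True and propagate.
  then p2 is forced to True.
  then p11 is forced to False.
Branch on p3: take p3 = True.
  then p7 is forced to False.
  then p5 is forced to True.
Set p8 = True and propagate.
  then p9 is forced to False.
  then p13 is forced to False.
  then p12 is forced to True.
p10 is now unconstrained; take p10 = False.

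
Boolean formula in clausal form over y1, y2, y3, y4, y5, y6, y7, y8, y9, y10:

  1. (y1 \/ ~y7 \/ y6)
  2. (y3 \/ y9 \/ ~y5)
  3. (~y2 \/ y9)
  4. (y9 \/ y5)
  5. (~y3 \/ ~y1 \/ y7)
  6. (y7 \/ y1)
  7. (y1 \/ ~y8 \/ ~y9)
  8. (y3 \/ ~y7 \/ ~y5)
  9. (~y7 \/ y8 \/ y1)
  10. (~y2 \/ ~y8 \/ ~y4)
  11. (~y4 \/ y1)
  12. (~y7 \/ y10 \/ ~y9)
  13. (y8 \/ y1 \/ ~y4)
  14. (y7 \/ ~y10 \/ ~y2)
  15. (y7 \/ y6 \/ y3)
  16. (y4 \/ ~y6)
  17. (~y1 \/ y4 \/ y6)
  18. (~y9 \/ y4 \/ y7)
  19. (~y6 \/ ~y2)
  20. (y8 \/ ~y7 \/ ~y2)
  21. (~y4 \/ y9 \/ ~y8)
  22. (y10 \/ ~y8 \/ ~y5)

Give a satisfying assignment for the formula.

y1=True, y2=False, y3=True, y4=True, y5=True, y6=False, y7=True, y8=False, y9=False, y10=False

y2 occurs only negated in the remaining clauses — set y2 = False.
Set y1 = True and propagate.
Try y3 = True.
  then y7 is forced to True.
Set y4 = True and propagate.
For the remaining variables, y5 = True, y6 = False, y8 = False, y9 = False, y10 = False works.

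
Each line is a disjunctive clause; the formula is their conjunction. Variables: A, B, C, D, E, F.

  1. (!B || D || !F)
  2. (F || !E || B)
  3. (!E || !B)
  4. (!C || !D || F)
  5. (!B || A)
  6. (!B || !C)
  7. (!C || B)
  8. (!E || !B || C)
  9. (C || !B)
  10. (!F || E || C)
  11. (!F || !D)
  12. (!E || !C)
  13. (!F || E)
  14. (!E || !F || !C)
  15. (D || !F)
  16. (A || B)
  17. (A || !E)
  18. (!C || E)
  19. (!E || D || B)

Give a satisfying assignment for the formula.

A occurs only positively in the remaining clauses — set A = True.
Branch on B: take B = False.
  then C is forced to False.
Try D = False.
  then F is forced to False.
  then E is forced to False.
Every clause has at least one true literal under this assignment.

A=1, B=0, C=0, D=0, E=0, F=0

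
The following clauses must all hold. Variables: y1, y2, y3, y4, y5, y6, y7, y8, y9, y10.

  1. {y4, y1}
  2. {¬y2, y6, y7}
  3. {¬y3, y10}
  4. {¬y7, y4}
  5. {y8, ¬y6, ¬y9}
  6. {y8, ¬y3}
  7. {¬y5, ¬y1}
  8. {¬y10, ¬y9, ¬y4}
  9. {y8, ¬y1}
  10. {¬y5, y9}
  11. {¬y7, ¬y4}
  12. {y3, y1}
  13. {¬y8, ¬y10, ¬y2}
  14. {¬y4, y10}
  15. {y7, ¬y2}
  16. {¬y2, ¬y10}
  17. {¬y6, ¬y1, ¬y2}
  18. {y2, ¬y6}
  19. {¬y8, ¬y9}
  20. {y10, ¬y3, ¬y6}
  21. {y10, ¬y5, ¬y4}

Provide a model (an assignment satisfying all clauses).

y1 = 1, y2 = 0, y3 = 1, y4 = 1, y5 = 0, y6 = 0, y7 = 0, y8 = 1, y9 = 0, y10 = 1

y5 occurs only negated in the remaining clauses — set y5 = False.
Branch on y1: take y1 = True.
  then y8 is forced to True.
  then y9 is forced to False.
Try y2 = False.
  then y6 is forced to False.
For the remaining variables, y3 = True, y4 = True, y7 = False, y10 = True works.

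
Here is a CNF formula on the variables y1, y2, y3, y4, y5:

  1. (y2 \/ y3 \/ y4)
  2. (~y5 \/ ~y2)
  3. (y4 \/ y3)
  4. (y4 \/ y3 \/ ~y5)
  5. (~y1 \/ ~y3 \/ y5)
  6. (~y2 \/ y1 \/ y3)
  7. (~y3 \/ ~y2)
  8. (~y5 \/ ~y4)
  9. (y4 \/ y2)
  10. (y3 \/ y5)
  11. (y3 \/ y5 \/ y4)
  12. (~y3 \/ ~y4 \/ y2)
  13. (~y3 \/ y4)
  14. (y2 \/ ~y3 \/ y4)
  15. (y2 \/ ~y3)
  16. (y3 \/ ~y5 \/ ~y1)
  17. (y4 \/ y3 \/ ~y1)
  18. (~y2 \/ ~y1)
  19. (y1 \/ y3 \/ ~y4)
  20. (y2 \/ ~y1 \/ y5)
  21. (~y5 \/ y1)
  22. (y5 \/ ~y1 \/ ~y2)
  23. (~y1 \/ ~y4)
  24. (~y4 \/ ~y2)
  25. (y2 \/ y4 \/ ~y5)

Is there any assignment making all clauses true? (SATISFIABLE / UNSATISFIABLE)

UNSATISFIABLE

y3 = True:
  propagation gives y2=False; an empty clause results — contradiction.
y3 = False:
  propagation gives y4=True, y5=False; an empty clause results — contradiction.
Every branch closes, so no satisfying assignment exists.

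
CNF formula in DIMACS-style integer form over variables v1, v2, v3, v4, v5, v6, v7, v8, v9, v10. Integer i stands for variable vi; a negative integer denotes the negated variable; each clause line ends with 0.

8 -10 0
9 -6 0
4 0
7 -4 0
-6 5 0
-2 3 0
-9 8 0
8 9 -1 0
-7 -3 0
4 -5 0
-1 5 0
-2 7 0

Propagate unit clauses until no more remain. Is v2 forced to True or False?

False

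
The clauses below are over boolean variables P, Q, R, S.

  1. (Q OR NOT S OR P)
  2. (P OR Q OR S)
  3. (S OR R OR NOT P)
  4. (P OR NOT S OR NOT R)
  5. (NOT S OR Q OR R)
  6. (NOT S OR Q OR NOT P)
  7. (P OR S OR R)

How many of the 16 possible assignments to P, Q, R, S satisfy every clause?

Satisfying assignments:
  P=F Q=T R=F S=T
  P=F Q=T R=T S=F
  P=T Q=F R=T S=F
  P=T Q=T R=F S=T
  P=T Q=T R=T S=F
  P=T Q=T R=T S=T
That's 6 in total.

6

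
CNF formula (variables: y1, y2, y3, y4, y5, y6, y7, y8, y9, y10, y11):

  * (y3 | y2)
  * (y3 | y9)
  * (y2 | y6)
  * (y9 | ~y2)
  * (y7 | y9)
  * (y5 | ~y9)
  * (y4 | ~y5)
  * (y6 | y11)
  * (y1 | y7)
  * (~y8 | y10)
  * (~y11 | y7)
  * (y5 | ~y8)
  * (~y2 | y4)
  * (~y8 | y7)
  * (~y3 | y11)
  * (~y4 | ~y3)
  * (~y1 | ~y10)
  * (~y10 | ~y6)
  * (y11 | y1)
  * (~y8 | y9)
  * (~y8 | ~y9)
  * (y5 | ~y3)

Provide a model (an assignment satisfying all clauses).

y1=1, y2=1, y3=0, y4=1, y5=1, y6=1, y7=0, y8=0, y9=1, y10=0, y11=0

Check each clause:
  1. (y2 | y3) — y2 is true.
  2. (y3 | y9) — y9 is true.
  3. (y2 | y6) — y2 is true.
  4. (~y2 | y9) — y9 is true.
  5. (y7 | y9) — y9 is true.
  6. (y5 | ~y9) — y5 is true.
  7. (y4 | ~y5) — y4 is true.
  8. (y11 | y6) — y6 is true.
  9. (y7 | y1) — y1 is true.
  10. (~y8 | y10) — ~y8 is true.
  11. (~y11 | y7) — ~y11 is true.
  12. (y5 | ~y8) — ~y8 is true.
  13. (~y2 | y4) — y4 is true.
  14. (y7 | ~y8) — ~y8 is true.
  15. (y11 | ~y3) — ~y3 is true.
  16. (~y3 | ~y4) — ~y3 is true.
  17. (~y10 | ~y1) — ~y10 is true.
  18. (~y6 | ~y10) — ~y10 is true.
  19. (y11 | y1) — y1 is true.
  20. (~y8 | y9) — ~y8 is true.
  21. (~y9 | ~y8) — ~y8 is true.
  22. (y5 | ~y3) — y5 is true.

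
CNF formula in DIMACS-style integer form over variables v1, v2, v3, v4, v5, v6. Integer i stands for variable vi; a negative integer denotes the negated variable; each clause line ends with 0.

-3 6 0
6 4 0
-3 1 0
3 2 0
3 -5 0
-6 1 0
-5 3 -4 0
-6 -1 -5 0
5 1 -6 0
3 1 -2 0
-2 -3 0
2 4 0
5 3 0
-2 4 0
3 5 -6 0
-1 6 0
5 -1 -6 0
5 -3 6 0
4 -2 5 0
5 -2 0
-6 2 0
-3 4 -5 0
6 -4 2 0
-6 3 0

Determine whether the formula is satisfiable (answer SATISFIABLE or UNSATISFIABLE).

v3 = True:
  propagation gives v6=True, v1=True, v5=False; an empty clause results — contradiction.
v3 = False:
  propagation gives v2=True, v5=False; an empty clause results — contradiction.
Every branch closes, so no satisfying assignment exists.

UNSATISFIABLE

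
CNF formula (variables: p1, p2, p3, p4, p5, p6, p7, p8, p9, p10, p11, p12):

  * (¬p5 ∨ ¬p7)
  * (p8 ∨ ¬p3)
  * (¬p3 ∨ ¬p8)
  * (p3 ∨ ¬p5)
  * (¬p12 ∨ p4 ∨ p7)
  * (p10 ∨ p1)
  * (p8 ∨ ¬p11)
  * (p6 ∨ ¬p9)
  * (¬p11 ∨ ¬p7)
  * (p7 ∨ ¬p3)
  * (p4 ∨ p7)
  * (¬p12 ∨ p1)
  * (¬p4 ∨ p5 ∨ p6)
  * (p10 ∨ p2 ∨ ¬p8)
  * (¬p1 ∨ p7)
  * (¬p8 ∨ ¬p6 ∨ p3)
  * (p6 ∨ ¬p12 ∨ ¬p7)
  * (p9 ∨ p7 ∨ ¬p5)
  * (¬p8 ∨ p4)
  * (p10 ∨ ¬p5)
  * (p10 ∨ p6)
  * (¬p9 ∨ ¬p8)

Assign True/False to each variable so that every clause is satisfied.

p11 occurs only negated in the remaining clauses — set p11 = False.
Try p1 = True.
  then p7 is forced to True.
  then p5 is forced to False.
Branch on p2: take p2 = False.
The remaining clauses are satisfied by p3 = False, p4 = True, p6 = True, p8 = False, p9 = False, p10 = False, p12 = True.
Every clause has at least one true literal under this assignment.
Check each clause:
  1. (¬p5 ∨ ¬p7) — ¬p5 is true.
  2. (¬p3 ∨ p8) — ¬p3 is true.
  3. (¬p8 ∨ ¬p3) — ¬p8 is true.
  4. (p3 ∨ ¬p5) — ¬p5 is true.
  5. (p7 ∨ ¬p12 ∨ p4) — p4 is true.
  6. (p1 ∨ p10) — p1 is true.
  7. (¬p11 ∨ p8) — ¬p11 is true.
  8. (p6 ∨ ¬p9) — p6 is true.
  9. (¬p7 ∨ ¬p11) — ¬p11 is true.
  10. (p7 ∨ ¬p3) — ¬p3 is true.
  11. (p7 ∨ p4) — p4 is true.
  12. (p1 ∨ ¬p12) — p1 is true.
  13. (p5 ∨ ¬p4 ∨ p6) — p6 is true.
  14. (¬p8 ∨ p2 ∨ p10) — ¬p8 is true.
  15. (p7 ∨ ¬p1) — p7 is true.
  16. (¬p6 ∨ ¬p8 ∨ p3) — ¬p8 is true.
  17. (¬p7 ∨ p6 ∨ ¬p12) — p6 is true.
  18. (p7 ∨ p9 ∨ ¬p5) — ¬p5 is true.
  19. (¬p8 ∨ p4) — ¬p8 is true.
  20. (¬p5 ∨ p10) — ¬p5 is true.
  21. (p6 ∨ p10) — p6 is true.
  22. (¬p9 ∨ ¬p8) — ¬p8 is true.

p1=T, p2=F, p3=F, p4=T, p5=F, p6=T, p7=T, p8=F, p9=F, p10=F, p11=F, p12=T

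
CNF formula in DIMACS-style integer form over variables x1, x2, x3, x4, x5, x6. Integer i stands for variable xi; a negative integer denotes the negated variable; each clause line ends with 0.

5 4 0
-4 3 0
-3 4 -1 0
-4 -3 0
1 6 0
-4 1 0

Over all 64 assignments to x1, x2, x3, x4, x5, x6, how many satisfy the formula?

8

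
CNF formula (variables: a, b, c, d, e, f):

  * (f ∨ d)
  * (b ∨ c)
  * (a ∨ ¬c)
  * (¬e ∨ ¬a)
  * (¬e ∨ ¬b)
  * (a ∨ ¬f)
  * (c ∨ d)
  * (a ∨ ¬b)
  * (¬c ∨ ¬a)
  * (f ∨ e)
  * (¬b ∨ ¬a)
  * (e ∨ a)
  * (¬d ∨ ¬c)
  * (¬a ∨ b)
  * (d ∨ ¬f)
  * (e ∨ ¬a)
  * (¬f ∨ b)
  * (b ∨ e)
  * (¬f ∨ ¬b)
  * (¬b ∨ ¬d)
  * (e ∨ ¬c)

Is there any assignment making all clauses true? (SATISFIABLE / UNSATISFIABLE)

UNSATISFIABLE

a = True:
  propagation gives e=False; an empty clause results — contradiction.
a = False:
  propagation gives c=False, b=True; an empty clause results — contradiction.
Every branch closes, so no satisfying assignment exists.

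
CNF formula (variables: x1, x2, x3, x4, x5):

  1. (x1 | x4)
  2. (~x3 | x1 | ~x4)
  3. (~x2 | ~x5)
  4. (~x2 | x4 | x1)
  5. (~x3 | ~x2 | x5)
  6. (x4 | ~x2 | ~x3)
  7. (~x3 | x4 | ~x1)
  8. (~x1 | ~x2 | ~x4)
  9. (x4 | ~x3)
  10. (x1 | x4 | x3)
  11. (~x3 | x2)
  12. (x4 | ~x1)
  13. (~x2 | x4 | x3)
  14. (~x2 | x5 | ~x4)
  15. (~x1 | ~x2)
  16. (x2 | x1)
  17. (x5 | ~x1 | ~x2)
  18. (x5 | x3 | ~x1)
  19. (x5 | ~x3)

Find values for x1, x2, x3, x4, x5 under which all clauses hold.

x1=True  x2=False  x3=False  x4=True  x5=True

Try x1 = True.
  then x4 is forced to True.
  then x2 is forced to False.
  then x3 is forced to False.
  then x5 is forced to True.
Every clause has at least one true literal under this assignment.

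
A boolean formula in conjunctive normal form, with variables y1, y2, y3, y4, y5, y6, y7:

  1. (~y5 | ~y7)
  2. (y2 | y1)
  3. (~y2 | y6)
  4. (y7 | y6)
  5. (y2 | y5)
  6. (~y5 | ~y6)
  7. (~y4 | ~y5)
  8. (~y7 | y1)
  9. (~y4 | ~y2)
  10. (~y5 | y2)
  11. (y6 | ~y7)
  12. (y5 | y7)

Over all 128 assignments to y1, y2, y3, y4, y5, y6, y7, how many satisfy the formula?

2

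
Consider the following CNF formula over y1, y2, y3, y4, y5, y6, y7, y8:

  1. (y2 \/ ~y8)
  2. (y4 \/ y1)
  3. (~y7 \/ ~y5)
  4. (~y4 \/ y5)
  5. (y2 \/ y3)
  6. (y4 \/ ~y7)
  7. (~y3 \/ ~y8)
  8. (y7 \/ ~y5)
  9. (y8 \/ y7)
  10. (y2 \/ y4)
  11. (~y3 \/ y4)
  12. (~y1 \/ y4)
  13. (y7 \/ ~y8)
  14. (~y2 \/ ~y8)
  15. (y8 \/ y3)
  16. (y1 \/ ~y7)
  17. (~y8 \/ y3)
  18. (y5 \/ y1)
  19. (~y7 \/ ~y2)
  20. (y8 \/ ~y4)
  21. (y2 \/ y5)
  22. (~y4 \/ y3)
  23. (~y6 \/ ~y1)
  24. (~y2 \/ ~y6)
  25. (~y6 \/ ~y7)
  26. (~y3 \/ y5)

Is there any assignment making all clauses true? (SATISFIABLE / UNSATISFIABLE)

y4 = True:
  propagation gives y5=True, y7=False; an empty clause results — contradiction.
y4 = False:
  propagation gives y1=True; an empty clause results — contradiction.
Every branch closes, so no satisfying assignment exists.

UNSATISFIABLE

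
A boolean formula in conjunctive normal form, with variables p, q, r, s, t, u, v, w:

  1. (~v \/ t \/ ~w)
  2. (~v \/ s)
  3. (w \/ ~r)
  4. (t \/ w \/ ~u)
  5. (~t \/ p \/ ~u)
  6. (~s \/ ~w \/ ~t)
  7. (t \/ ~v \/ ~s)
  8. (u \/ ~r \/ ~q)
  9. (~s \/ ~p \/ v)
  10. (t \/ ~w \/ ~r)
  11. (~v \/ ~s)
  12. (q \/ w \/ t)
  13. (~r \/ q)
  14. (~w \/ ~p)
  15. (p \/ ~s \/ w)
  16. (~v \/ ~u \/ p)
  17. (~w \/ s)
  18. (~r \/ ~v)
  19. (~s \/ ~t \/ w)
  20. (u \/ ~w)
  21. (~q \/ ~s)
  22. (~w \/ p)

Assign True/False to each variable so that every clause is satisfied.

r occurs only negated in the remaining clauses — set r = False.
Branch on p: take p = False.
  then w is forced to False.
  then s is forced to False.
  then v is forced to False.
Try q = False.
  then t is forced to True.
  then u is forced to False.
Check each clause:
  1. (~w \/ t \/ ~v) — ~w is true.
  2. (~v \/ s) — ~v is true.
  3. (w \/ ~r) — ~r is true.
  4. (~u \/ t \/ w) — ~u is true.
  5. (~u \/ ~t \/ p) — ~u is true.
  6. (~w \/ ~s \/ ~t) — ~w is true.
  7. (~s \/ ~v \/ t) — ~v is true.
  8. (u \/ ~r \/ ~q) — ~r is true.
  9. (v \/ ~s \/ ~p) — ~s is true.
  10. (~r \/ ~w \/ t) — ~w is true.
  11. (~s \/ ~v) — ~v is true.
  12. (w \/ q \/ t) — t is true.
  13. (~r \/ q) — ~r is true.
  14. (~w \/ ~p) — ~w is true.
  15. (~s \/ p \/ w) — ~s is true.
  16. (~u \/ p \/ ~v) — ~v is true.
  17. (s \/ ~w) — ~w is true.
  18. (~v \/ ~r) — ~v is true.
  19. (~t \/ ~s \/ w) — ~s is true.
  20. (u \/ ~w) — ~w is true.
  21. (~q \/ ~s) — ~s is true.
  22. (~w \/ p) — ~w is true.

p=0, q=0, r=0, s=0, t=1, u=0, v=0, w=0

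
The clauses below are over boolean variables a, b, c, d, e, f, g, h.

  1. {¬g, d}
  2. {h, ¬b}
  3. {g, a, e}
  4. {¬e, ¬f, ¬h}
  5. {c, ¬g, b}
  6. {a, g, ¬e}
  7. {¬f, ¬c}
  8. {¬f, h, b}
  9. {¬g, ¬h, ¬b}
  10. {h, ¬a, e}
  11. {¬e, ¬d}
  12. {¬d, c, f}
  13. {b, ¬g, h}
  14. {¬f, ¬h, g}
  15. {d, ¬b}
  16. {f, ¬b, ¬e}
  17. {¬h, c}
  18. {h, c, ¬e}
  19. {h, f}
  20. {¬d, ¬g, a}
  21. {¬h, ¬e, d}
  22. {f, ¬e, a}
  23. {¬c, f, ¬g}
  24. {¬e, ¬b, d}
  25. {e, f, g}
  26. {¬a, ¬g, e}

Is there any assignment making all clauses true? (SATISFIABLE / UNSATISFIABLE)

UNSATISFIABLE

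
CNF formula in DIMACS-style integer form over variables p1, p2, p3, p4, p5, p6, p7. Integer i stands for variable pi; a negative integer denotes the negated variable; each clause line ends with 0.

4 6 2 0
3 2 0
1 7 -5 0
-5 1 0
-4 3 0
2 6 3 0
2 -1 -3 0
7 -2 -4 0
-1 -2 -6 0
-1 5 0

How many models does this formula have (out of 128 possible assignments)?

Case analysis on p2 and p1:
  p2=T, p1=T: 5 of the 32 assignments to (p3,p4,p5,p6,p7) work.
  p2=T, p1=F: p6 free; 5 ways for (p3,p4,p5,p7) × 2^1 = 10.
  p2=F, p1=T: a clause becomes empty — 0.
  p2=F, p1=F: p7 free; 3 ways for (p3,p4,p5,p6) × 2^1 = 6.
Total: 5 + 10 + 0 + 6 = 21.

21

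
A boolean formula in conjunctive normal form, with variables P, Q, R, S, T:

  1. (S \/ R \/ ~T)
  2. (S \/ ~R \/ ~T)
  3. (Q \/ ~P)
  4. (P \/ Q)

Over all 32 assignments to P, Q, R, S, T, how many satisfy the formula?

12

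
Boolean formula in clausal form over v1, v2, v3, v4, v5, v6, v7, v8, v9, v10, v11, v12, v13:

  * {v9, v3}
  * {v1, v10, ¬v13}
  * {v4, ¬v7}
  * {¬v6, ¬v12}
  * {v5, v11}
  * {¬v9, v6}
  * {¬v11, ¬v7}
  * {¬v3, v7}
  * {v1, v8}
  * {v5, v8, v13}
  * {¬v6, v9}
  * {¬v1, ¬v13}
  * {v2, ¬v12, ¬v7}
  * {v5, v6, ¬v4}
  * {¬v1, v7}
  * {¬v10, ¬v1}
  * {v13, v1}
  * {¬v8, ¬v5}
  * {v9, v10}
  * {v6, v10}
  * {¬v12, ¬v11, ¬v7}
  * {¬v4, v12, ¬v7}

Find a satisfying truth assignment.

v1=F, v2=T, v3=F, v4=T, v5=F, v6=T, v7=F, v8=T, v9=T, v10=T, v11=T, v12=F, v13=T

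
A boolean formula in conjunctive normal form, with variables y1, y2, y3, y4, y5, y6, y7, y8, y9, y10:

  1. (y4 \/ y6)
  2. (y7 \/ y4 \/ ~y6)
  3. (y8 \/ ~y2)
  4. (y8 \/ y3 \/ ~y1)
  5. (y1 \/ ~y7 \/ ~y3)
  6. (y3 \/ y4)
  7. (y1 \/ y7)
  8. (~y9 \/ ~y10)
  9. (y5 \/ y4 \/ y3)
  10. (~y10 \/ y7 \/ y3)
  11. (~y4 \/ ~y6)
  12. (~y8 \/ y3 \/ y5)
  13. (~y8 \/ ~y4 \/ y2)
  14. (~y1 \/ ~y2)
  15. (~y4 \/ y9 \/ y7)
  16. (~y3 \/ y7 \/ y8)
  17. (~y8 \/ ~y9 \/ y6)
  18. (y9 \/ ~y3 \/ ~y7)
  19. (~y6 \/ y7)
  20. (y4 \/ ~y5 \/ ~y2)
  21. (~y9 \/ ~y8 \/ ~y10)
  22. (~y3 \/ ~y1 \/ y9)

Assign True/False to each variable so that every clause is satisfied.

y1=False, y2=True, y3=False, y4=True, y5=True, y6=False, y7=True, y8=True, y9=False, y10=False

y10 occurs only negated in the remaining clauses — set y10 = False.
Set y1 = False and propagate.
  then y7 is forced to True.
  then y3 is forced to False.
  then y4 is forced to True.
  then y6 is forced to False.
Try y2 = True.
  then y8 is forced to True.
  then y5 is forced to True.
  then y9 is forced to False.
Check each clause:
  1. (y6 \/ y4) — y4 is true.
  2. (~y6 \/ y7 \/ y4) — ~y6 is true.
  3. (~y2 \/ y8) — y8 is true.
  4. (y3 \/ ~y1 \/ y8) — y8 is true.
  5. (y1 \/ ~y7 \/ ~y3) — ~y3 is true.
  6. (y3 \/ y4) — y4 is true.
  7. (y1 \/ y7) — y7 is true.
  8. (~y10 \/ ~y9) — ~y10 is true.
  9. (y5 \/ y4 \/ y3) — y4 is true.
  10. (~y10 \/ y3 \/ y7) — ~y10 is true.
  11. (~y4 \/ ~y6) — ~y6 is true.
  12. (~y8 \/ y3 \/ y5) — y5 is true.
  13. (~y4 \/ ~y8 \/ y2) — y2 is true.
  14. (~y2 \/ ~y1) — ~y1 is true.
  15. (y9 \/ y7 \/ ~y4) — y7 is true.
  16. (~y3 \/ y7 \/ y8) — y8 is true.
  17. (~y9 \/ y6 \/ ~y8) — ~y9 is true.
  18. (~y7 \/ y9 \/ ~y3) — ~y3 is true.
  19. (y7 \/ ~y6) — ~y6 is true.
  20. (y4 \/ ~y2 \/ ~y5) — y4 is true.
  21. (~y9 \/ ~y8 \/ ~y10) — ~y10 is true.
  22. (~y1 \/ y9 \/ ~y3) — ~y3 is true.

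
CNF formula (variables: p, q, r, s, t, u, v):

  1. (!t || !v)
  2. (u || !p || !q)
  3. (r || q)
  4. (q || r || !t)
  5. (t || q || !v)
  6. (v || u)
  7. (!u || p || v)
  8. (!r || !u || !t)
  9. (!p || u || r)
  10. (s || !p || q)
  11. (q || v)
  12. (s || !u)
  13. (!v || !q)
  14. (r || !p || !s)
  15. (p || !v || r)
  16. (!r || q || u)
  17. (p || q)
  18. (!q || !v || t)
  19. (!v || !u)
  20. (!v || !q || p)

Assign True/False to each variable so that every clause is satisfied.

p=True, q=True, r=True, s=True, t=False, u=True, v=False

Check each clause:
  1. (!t || !v) — !v is true.
  2. (u || !q || !p) — u is true.
  3. (q || r) — q is true.
  4. (q || !t || r) — r is true.
  5. (t || !v || q) — !v is true.
  6. (v || u) — u is true.
  7. (v || !u || p) — p is true.
  8. (!u || !t || !r) — !t is true.
  9. (u || !p || r) — r is true.
  10. (q || s || !p) — q is true.
  11. (v || q) — q is true.
  12. (s || !u) — s is true.
  13. (!v || !q) — !v is true.
  14. (r || !s || !p) — r is true.
  15. (p || !v || r) — !v is true.
  16. (q || u || !r) — q is true.
  17. (q || p) — p is true.
  18. (!q || t || !v) — !v is true.
  19. (!v || !u) — !v is true.
  20. (p || !q || !v) — !v is true.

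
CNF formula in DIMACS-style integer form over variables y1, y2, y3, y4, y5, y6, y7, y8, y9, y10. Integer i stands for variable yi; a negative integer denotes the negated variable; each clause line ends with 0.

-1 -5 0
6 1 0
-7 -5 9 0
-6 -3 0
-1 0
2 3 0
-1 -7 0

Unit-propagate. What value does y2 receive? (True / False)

True

Unit clause (!y1) sets y1 = False.
(y6 || y1): since y1 = False, the clause reduces to (y6). y6 = True.
From (!y3 || !y6) and y6 = True: y3 = False.
(y3 || y2): since y3 = False, the clause reduces to (y2). y2 = True.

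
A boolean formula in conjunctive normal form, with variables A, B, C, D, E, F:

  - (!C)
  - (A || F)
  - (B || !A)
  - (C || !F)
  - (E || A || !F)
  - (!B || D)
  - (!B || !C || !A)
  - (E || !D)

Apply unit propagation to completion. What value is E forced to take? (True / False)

Unit clause (!C) sets C = False.
(C || !F) with C = False leaves only !F, so F = False.
In (F || A), F is now false; A must hold, so A = True.
In (B || !A), !A is now false; B must hold, so B = True.
From (D || !B) and B = True: D = True.
(!D || E) with D = True leaves only E, so E = True.

True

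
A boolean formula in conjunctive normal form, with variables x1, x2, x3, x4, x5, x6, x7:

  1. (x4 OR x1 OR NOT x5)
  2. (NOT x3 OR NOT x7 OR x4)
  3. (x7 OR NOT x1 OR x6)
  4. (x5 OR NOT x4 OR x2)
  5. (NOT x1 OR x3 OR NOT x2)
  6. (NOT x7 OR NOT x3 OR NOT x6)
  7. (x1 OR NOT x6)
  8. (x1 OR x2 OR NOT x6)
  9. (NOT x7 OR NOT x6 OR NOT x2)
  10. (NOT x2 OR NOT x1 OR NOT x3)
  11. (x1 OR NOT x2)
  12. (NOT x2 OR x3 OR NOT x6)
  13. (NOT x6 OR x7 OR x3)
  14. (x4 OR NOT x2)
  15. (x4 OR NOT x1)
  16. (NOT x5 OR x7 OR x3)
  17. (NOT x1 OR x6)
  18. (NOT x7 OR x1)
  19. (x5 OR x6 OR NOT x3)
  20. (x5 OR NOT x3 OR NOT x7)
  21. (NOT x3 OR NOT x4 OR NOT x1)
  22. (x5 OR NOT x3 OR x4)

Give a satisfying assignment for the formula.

x1=0, x2=0, x3=0, x4=0, x5=0, x6=0, x7=0

Check each clause:
  1. (NOT x5 OR x4 OR x1) — NOT x5 is true.
  2. (NOT x3 OR NOT x7 OR x4) — NOT x7 is true.
  3. (x7 OR x6 OR NOT x1) — NOT x1 is true.
  4. (x2 OR x5 OR NOT x4) — NOT x4 is true.
  5. (x3 OR NOT x1 OR NOT x2) — NOT x1 is true.
  6. (NOT x3 OR NOT x6 OR NOT x7) — NOT x7 is true.
  7. (x1 OR NOT x6) — NOT x6 is true.
  8. (x2 OR NOT x6 OR x1) — NOT x6 is true.
  9. (NOT x6 OR NOT x7 OR NOT x2) — NOT x7 is true.
  10. (NOT x3 OR NOT x1 OR NOT x2) — NOT x3 is true.
  11. (x1 OR NOT x2) — NOT x2 is true.
  12. (NOT x6 OR NOT x2 OR x3) — NOT x6 is true.
  13. (NOT x6 OR x3 OR x7) — NOT x6 is true.
  14. (x4 OR NOT x2) — NOT x2 is true.
  15. (x4 OR NOT x1) — NOT x1 is true.
  16. (NOT x5 OR x3 OR x7) — NOT x5 is true.
  17. (NOT x1 OR x6) — NOT x1 is true.
  18. (x1 OR NOT x7) — NOT x7 is true.
  19. (x5 OR x6 OR NOT x3) — NOT x3 is true.
  20. (NOT x3 OR NOT x7 OR x5) — NOT x7 is true.
  21. (NOT x3 OR NOT x1 OR NOT x4) — NOT x4 is true.
  22. (NOT x3 OR x5 OR x4) — NOT x3 is true.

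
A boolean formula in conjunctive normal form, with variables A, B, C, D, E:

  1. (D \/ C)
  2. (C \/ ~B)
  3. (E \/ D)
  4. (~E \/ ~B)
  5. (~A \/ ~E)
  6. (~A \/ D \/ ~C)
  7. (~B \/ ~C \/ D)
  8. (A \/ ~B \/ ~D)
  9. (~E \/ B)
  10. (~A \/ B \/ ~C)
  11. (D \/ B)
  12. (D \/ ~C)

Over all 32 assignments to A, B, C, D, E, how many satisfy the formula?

The models are:
  A=F B=F C=F D=T E=F
  A=F B=F C=T D=T E=F
  A=T B=F C=F D=T E=F
  A=T B=T C=T D=T E=F
Count: 4.

4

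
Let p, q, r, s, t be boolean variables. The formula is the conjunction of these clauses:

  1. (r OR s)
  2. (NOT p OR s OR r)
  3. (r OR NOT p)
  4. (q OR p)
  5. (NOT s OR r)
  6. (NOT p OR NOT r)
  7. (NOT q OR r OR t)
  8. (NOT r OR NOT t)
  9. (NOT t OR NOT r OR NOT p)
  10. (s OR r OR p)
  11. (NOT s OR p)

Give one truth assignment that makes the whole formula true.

Try p = False.
  then q is forced to True.
  then s is forced to False.
  then r is forced to True.
  then t is forced to False.

p = F, q = T, r = T, s = F, t = F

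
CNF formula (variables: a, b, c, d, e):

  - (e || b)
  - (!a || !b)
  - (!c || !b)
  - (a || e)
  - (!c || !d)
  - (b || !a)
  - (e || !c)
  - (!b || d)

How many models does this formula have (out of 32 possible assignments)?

Satisfying assignments:
  a=F b=F c=F d=F e=T
  a=F b=F c=F d=T e=T
  a=F b=F c=T d=F e=T
  a=F b=T c=F d=T e=T
Count: 4.

4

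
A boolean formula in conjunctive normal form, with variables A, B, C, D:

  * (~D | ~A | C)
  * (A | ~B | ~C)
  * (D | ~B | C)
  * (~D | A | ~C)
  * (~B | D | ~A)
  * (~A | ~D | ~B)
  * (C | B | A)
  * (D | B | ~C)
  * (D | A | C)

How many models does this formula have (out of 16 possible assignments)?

3

The models are:
  A=0 B=1 C=0 D=1
  A=1 B=0 C=0 D=0
  A=1 B=0 C=1 D=1
Count: 3.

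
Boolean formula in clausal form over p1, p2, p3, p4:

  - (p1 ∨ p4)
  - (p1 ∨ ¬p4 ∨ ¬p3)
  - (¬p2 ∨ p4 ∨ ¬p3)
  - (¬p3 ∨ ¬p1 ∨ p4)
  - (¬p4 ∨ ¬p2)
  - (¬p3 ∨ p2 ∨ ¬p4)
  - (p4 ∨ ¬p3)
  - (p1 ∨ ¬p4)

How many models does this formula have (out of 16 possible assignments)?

Satisfying assignments:
  p1=1 p2=0 p3=0 p4=0
  p1=1 p2=0 p3=0 p4=1
  p1=1 p2=1 p3=0 p4=0
Count: 3.

3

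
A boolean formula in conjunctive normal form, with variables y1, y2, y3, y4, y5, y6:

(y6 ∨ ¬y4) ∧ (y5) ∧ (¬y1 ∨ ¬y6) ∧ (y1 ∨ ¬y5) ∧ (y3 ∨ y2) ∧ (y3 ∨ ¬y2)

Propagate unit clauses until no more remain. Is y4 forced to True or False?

(y5) stands alone — y5 = True.
(¬y5 ∨ y1) with y5 = True leaves only y1, so y1 = True.
From (¬y1 ∨ ¬y6) and y1 = True: y6 = False.
From (¬y4 ∨ y6) and y6 = False: y4 = False.

False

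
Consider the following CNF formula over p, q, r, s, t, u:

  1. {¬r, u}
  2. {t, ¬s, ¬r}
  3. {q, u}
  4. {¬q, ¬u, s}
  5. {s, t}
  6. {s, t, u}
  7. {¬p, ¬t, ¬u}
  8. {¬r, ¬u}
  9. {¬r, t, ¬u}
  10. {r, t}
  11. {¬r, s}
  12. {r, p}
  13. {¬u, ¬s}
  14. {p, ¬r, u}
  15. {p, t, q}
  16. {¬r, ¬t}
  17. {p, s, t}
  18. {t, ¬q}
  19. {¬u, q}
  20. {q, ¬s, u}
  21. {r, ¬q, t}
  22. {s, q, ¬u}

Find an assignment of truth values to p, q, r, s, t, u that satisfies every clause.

Set p = True and propagate.
Set q = True and propagate.
  then t is forced to True.
  then u is forced to False.
  then r is forced to False.
s is now unconstrained; take s = True.
Every clause has at least one true literal under this assignment.

p = T  q = T  r = F  s = T  t = T  u = F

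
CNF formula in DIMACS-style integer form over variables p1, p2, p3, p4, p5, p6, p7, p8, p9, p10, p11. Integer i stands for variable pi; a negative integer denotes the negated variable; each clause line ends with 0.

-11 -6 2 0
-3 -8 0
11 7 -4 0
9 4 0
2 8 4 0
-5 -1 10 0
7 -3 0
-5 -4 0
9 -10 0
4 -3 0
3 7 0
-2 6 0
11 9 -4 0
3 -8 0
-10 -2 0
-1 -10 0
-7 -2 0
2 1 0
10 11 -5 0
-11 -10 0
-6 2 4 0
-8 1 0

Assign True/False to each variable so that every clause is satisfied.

p1=T  p2=F  p3=F  p4=T  p5=F  p6=F  p7=T  p8=F  p9=T  p10=F  p11=F

Pure literal: p5 appears only negated; assign p5 = False.
Pure literal: p9 appears only positively; assign p9 = True.
Set p1 = True and propagate.
  then p10 is forced to False.
Set p2 = False and propagate.
The remaining clauses are satisfied by p3 = False, p4 = True, p6 = False, p7 = True, p8 = False, p11 = False.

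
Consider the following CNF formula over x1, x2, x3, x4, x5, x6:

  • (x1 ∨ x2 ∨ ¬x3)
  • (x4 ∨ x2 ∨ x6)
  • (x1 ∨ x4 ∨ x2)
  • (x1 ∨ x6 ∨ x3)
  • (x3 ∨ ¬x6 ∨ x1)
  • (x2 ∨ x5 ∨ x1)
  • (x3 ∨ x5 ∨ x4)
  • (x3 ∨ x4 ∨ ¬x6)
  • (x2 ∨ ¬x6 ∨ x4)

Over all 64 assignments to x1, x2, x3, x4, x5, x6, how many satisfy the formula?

Case analysis on x1 and x2:
  x1=1, x2=1: 13 of the 16 assignments to (x3,x4,x5,x6) work.
  x1=1, x2=0: forces x4=1; x3, x5, x6 free → 2^3 = 8.
  x1=0, x2=1: forces x3=1; x4, x5, x6 free → 2^3 = 8.
  x1=0, x2=0: a clause becomes empty — 0.
Total: 13 + 8 + 8 + 0 = 29.

29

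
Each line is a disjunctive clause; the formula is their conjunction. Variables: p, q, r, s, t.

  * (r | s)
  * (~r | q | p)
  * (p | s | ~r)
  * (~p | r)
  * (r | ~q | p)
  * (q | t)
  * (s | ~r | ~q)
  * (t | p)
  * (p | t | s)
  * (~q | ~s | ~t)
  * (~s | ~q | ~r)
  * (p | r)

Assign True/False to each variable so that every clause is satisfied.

p=True, q=False, r=True, s=False, t=True

Try p = True.
  then r is forced to True.
Try q = False.
  then t is forced to True.
s is now unconstrained; take s = False.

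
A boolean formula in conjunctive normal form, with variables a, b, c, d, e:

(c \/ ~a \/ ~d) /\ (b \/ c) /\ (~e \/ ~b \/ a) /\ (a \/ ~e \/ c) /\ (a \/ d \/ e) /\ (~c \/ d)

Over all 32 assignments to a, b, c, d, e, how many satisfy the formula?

10

Split on a, then c.
  a=1, c=1: remaining (b,d,e) ∈ {(0,1,0); (0,1,1); (1,1,0); (1,1,1)} — 4.
  a=1, c=0: remaining (b,d,e) ∈ {(1,0,0); (1,0,1)} — 2.
  a=0, c=1: remaining (b,d,e) ∈ {(0,1,0); (0,1,1); (1,1,0)} — 3.
  a=0, c=0: remaining (b,d,e) ∈ {(1,1,0)} — 1.
Total: 4 + 2 + 3 + 1 = 10.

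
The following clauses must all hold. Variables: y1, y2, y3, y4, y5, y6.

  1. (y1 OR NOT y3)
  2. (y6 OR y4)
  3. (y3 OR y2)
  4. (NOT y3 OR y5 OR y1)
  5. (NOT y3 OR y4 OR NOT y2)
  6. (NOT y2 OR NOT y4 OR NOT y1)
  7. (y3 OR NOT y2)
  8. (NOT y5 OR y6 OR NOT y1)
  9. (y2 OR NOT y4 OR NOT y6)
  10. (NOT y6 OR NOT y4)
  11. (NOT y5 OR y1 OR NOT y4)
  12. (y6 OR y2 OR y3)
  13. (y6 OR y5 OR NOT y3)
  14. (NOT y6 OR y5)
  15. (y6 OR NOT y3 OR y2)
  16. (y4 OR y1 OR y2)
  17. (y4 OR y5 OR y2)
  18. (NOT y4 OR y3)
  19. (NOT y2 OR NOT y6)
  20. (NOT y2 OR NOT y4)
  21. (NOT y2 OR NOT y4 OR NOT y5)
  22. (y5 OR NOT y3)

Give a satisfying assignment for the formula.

Set y1 = True and propagate.
Branch on y2: take y2 = False.
  then y3 is forced to True.
  then y6 is forced to True.
  then y4 is forced to False.
  then y5 is forced to True.
Check each clause:
  1. (y1 OR NOT y3) — y1 is true.
  2. (y4 OR y6) — y6 is true.
  3. (y2 OR y3) — y3 is true.
  4. (y1 OR NOT y3 OR y5) — y1 is true.
  5. (y4 OR NOT y3 OR NOT y2) — NOT y2 is true.
  6. (NOT y2 OR NOT y4 OR NOT y1) — NOT y4 is true.
  7. (y3 OR NOT y2) — y3 is true.
  8. (y6 OR NOT y5 OR NOT y1) — y6 is true.
  9. (NOT y4 OR y2 OR NOT y6) — NOT y4 is true.
  10. (NOT y4 OR NOT y6) — NOT y4 is true.
  11. (NOT y5 OR y1 OR NOT y4) — y1 is true.
  12. (y2 OR y3 OR y6) — y3 is true.
  13. (y5 OR y6 OR NOT y3) — y5 is true.
  14. (y5 OR NOT y6) — y5 is true.
  15. (NOT y3 OR y6 OR y2) — y6 is true.
  16. (y1 OR y2 OR y4) — y1 is true.
  17. (y5 OR y2 OR y4) — y5 is true.
  18. (NOT y4 OR y3) — y3 is true.
  19. (NOT y2 OR NOT y6) — NOT y2 is true.
  20. (NOT y4 OR NOT y2) — NOT y4 is true.
  21. (NOT y2 OR NOT y5 OR NOT y4) — NOT y4 is true.
  22. (NOT y3 OR y5) — y5 is true.

y1 = T, y2 = F, y3 = T, y4 = F, y5 = T, y6 = T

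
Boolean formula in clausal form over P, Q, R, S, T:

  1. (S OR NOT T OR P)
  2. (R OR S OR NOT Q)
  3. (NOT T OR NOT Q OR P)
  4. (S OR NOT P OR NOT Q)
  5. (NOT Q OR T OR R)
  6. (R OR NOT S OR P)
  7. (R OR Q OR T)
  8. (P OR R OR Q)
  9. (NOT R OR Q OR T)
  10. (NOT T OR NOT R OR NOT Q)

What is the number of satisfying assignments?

Split on Q, then R.
  Q=1, R=1: remaining (P,S,T) ∈ {(0,0,0); (0,1,0); (1,1,0)} — 3.
  Q=1, R=0: remaining (P,S,T) ∈ {(1,1,1)} — 1.
  Q=0, R=1: remaining (P,S,T) ∈ {(0,1,1); (1,0,1); (1,1,1)} — 3.
  Q=0, R=0: remaining (P,S,T) ∈ {(1,0,1); (1,1,1)} — 2.
Total: 3 + 1 + 3 + 2 = 9.

9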